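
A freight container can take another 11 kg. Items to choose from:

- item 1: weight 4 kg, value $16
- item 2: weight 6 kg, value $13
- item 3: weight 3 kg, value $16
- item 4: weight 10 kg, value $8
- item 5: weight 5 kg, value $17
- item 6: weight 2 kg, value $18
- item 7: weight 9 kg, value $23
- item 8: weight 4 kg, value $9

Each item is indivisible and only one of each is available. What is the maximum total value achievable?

$51

Check high-value combinations within 11 kg:
- item 3+item 5+item 6: weight 3+5+2=10, value 16+17+18=51
- item 1+item 5+item 6: weight 4+5+2=11, value 16+17+18=51
- item 1+item 3+item 6: weight 4+3+2=9, value 16+16+18=50
Best: $51.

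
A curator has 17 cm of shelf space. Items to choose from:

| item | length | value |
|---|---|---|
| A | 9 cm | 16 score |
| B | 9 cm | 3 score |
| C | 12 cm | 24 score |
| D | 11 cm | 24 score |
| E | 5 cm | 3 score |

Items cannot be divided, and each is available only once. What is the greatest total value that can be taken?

Check high-value combinations within 17 cm:
- D+E: length 11+5=16, value 24+3=27
- C+E: length 12+5=17, value 24+3=27
- D: length 11, value 24
- C: length 12, value 24
Best: 27 score.

27 score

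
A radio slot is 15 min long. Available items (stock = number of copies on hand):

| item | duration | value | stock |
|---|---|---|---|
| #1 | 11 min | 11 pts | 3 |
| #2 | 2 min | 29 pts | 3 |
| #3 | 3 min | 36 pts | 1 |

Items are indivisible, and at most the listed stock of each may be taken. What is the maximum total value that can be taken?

Best selections within duration 15 and stock limits:
- 3×#2 + 1×#3: duration 9, value 123
- 2×#2 + 1×#3: duration 7, value 94
- 3×#2: duration 6, value 87
- 1×#1 + 2×#2: duration 15, value 69
Best: 123 pts.

123 pts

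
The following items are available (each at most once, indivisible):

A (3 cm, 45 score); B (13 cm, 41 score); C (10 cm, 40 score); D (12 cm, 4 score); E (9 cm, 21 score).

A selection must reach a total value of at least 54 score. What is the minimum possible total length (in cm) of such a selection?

12

Subsets with value ≥ 54, sorted by total length:
- A+E: length 12, value 66
- A+C: length 13, value 85
- A+B: length 16, value 86
Minimum length: 12 cm.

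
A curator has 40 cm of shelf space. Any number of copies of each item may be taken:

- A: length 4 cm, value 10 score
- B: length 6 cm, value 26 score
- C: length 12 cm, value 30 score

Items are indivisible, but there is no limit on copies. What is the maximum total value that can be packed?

Best value-per-unit is B at 26/6; filling with it alone gives 6×26 = 156.
Optimal mix: 1×A + 6×B → length 40, value 166.

166 score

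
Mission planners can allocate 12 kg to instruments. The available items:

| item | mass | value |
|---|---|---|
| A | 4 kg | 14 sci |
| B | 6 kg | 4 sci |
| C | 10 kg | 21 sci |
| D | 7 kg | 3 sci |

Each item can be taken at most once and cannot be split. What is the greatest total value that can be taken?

21 sci

Check high-value combinations within 12 kg:
- C: mass 10, value 21
- A+B: mass 4+6=10, value 14+4=18
- A+D: mass 4+7=11, value 14+3=17
- A: mass 4, value 14
- B: mass 6, value 4
Best: 21 sci.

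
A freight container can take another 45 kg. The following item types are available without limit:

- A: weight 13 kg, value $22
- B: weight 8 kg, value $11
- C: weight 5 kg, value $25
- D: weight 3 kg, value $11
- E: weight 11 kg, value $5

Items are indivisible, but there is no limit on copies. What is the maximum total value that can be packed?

$225

Best value-per-unit is C at 25/5, and filling with it alone uses weight 9×5=45. No mix of the others beats 9×25 = 225.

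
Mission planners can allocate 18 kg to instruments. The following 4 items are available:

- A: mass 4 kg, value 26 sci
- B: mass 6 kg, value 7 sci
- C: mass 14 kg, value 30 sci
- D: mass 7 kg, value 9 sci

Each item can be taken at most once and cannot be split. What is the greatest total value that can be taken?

56 sci

Check high-value combinations within 18 kg:
- A+C: mass 4+14=18, value 26+30=56
- A+B+D: mass 4+6+7=17, value 26+7+9=42
- A+D: mass 4+7=11, value 26+9=35
Best: 56 sci.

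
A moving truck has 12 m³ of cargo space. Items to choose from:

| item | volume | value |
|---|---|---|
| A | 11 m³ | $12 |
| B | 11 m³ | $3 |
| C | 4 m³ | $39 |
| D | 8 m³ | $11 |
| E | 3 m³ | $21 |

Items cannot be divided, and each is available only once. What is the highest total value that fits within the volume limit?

Check high-value combinations within 12 m³:
- C+E: volume 4+3=7, value 39+21=60
- C+D: volume 4+8=12, value 39+11=50
- C: volume 4, value 39
Best: $60.

$60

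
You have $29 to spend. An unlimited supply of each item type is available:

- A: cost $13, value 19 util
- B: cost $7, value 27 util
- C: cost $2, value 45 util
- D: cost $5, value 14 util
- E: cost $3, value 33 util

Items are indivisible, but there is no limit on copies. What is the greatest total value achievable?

Best value-per-unit is C at 45/2, and filling with it alone uses cost 14×2=28. No mix of the others beats 14×45 = 630.

630 util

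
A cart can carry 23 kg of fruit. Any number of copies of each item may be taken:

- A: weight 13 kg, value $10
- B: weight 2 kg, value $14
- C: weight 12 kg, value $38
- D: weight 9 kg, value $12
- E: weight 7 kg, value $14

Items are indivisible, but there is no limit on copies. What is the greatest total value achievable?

Best value-per-unit is B at 14/2, and filling with it alone uses weight 11×2=22. No mix of the others beats 11×14 = 154.

$154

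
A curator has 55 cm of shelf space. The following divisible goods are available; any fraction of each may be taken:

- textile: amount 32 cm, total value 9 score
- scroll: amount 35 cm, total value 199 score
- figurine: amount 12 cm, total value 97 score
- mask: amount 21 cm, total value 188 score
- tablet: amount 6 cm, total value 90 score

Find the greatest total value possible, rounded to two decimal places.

465.97

Take in order of value per unit:
- tablet (90/6 per unit): all 6 → value 90, running total 90.00
- mask (188/21 per unit): all 21 → value 188, running total 278.00
- figurine (97/12 per unit): all 12 → value 97, running total 375.00
- scroll (199/35 per unit): 16 of 35 → value 16×199/35 = 90.9714, running total 465.97
Total 465.97.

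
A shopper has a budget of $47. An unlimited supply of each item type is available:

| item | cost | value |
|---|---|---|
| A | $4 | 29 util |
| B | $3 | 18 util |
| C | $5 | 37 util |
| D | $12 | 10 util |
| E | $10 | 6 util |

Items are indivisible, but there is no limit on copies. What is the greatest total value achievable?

346 util

Best value-per-unit is C at 37/5; filling with it alone gives 9×37 = 333.
Optimal mix: 3×A + 7×C → cost 47, value 346.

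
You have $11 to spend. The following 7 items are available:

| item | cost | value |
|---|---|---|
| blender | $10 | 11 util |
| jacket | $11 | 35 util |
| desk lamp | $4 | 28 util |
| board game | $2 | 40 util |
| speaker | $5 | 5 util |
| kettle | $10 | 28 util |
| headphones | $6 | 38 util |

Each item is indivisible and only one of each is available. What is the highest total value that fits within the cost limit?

This is a 0/1 knapsack; check combinations near the capacity.
- board game+headphones: cost 2+6=8, value 40+38=78
- desk lamp+board game+speaker: cost 4+2+5=11, value 28+40+5=73
- desk lamp+board game: cost 4+2=6, value 28+40=68
- desk lamp+headphones: cost 4+6=10, value 28+38=66
- board game+speaker: cost 2+5=7, value 40+5=45
Best: 78 util.

78 util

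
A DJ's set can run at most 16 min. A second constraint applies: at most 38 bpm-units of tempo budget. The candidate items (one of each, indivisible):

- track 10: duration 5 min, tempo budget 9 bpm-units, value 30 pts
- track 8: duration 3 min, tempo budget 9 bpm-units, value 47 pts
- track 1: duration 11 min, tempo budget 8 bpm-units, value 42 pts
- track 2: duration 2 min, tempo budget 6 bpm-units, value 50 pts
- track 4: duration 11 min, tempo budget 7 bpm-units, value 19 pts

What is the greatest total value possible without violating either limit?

139 pts

Feasible sets respecting both limits:
- track 8+track 1+track 2: duration 16, tempo budget 23, value 139
- track 10+track 8+track 2: duration 10, tempo budget 24, value 127
- track 8+track 2+track 4: duration 16, tempo budget 22, value 116
- track 8+track 2: duration 5, tempo budget 15, value 97
Best: 139 pts.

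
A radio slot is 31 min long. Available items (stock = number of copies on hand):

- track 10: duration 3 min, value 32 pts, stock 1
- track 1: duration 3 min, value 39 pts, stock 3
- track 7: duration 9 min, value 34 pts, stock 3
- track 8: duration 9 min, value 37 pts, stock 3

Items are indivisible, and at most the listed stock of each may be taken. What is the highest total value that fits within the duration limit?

223 pts

Top feasible selections:
- 1×track 10 + 3×track 1 + 2×track 8: duration 30, value 223
- 1×track 10 + 3×track 1 + 1×track 7 + 1×track 8: duration 30, value 220
Best: 223 pts.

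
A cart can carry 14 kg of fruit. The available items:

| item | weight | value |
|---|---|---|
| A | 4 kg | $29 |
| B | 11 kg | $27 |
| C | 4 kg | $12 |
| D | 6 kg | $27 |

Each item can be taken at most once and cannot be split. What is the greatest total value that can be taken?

Check high-value combinations within 14 kg:
- A+C+D: weight 4+4+6=14, value 29+12+27=68
- A+D: weight 4+6=10, value 29+27=56
- A+C: weight 4+4=8, value 29+12=41
- C+D: weight 4+6=10, value 12+27=39
Best: $68.

$68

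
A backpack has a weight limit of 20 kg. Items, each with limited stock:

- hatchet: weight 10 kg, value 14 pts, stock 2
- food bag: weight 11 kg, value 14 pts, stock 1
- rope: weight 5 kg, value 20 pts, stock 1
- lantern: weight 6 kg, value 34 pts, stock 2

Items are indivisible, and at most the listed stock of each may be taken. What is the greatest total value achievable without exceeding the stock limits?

88 pts

Top feasible selections:
- 1×rope + 2×lantern: weight 17, value 88
- 2×lantern: weight 12, value 68
- 1×rope + 1×lantern: weight 11, value 54
- 1×hatchet + 1×lantern: weight 16, value 48
Best: 88 pts.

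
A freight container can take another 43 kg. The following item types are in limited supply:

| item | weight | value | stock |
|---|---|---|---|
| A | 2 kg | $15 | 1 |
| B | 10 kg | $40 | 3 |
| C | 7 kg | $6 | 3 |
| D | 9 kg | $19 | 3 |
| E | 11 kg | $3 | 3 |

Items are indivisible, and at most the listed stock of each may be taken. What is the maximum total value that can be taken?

Best selections within weight 43 and stock limits:
- 1×A + 3×B + 1×D: weight 41, value 154
- 1×A + 3×B + 1×C: weight 39, value 141
- 3×B + 1×D: weight 39, value 139
- 1×A + 3×B + 1×E: weight 43, value 138
Best: $154.

$154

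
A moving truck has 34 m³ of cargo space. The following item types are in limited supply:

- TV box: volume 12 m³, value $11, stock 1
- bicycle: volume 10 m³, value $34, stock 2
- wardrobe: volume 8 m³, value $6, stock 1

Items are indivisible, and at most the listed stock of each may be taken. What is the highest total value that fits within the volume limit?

$79

Top feasible selections:
- 1×TV box + 2×bicycle: volume 32, value 79
- 2×bicycle + 1×wardrobe: volume 28, value 74
- 2×bicycle: volume 20, value 68
Best: $79.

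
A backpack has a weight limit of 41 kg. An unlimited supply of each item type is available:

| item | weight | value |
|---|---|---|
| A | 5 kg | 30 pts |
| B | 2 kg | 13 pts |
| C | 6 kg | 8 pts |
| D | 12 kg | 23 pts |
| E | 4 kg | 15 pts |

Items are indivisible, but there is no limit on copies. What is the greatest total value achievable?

264 pts

Best value-per-unit is B at 13/2; filling with it alone gives 20×13 = 260.
Optimal mix: 1×A + 18×B → weight 41, value 264.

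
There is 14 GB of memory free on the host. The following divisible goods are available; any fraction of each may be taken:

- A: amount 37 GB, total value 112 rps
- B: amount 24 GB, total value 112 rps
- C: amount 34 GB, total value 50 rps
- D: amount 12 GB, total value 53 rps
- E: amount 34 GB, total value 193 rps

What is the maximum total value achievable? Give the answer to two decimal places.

79.47

Take in order of value per unit:
- E (193/34 per unit): 14 of 34 → value 14×193/34 = 79.4706, running total 79.47
Total 79.47.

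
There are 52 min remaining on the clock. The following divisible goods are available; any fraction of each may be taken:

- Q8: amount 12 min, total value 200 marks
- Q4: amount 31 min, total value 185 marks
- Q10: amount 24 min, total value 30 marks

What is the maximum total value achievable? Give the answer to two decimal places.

396.25

Take in order of value per unit:
- Q8 (200/12 per unit): all 12 → value 200, running total 200.00
- Q4 (185/31 per unit): all 31 → value 185, running total 385.00
- Q10 (30/24 per unit): 9 of 24 → value 9×30/24 = 11.2500, running total 396.25
Total 396.25.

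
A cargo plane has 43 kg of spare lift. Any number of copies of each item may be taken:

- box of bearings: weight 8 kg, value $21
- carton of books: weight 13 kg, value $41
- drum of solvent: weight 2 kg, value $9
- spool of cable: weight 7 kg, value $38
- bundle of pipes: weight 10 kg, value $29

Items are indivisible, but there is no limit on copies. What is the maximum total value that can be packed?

Best value-per-unit is spool of cable at 38/7, and filling with it alone uses weight 6×7=42. No mix of the others beats 6×38 = 228.

$228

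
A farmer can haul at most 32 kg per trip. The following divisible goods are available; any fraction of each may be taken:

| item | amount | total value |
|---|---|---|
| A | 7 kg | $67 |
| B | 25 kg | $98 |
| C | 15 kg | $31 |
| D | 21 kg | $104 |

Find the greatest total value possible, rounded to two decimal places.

Take in order of value per unit:
- A (67/7 per unit): all 7 → value 67, running total 67.00
- D (104/21 per unit): all 21 → value 104, running total 171.00
- B (98/25 per unit): 4 of 25 → value 4×98/25 = 15.6800, running total 186.68
Total 186.68.

186.68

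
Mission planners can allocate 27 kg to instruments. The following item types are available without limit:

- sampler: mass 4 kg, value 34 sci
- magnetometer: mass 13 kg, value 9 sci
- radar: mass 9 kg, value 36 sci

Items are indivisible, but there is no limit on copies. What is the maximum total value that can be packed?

Best value-per-unit is sampler at 34/4, and filling with it alone uses mass 6×4=24. No mix of the others beats 6×34 = 204.

204 sci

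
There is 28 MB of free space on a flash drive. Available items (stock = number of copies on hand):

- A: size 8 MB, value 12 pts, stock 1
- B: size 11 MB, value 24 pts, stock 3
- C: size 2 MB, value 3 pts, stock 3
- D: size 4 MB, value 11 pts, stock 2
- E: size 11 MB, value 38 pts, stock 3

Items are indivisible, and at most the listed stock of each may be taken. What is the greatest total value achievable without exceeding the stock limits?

Best selections within size 28 and stock limits:
- 1×C + 1×D + 2×E: size 28, value 90
- 1×D + 2×E: size 26, value 87
- 3×C + 2×E: size 28, value 85
- 2×C + 2×E: size 26, value 82
Best: 90 pts.

90 pts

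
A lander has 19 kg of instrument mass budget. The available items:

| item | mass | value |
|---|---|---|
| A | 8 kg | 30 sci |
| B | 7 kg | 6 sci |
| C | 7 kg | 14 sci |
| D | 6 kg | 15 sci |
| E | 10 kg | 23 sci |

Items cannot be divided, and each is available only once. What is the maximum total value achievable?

Check high-value combinations within 19 kg:
- A+E: mass 8+10=18, value 30+23=53
- A+D: mass 8+6=14, value 30+15=45
- A+C: mass 8+7=15, value 30+14=44
- D+E: mass 6+10=16, value 15+23=38
- C+E: mass 7+10=17, value 14+23=37
Best: 53 sci.

53 sci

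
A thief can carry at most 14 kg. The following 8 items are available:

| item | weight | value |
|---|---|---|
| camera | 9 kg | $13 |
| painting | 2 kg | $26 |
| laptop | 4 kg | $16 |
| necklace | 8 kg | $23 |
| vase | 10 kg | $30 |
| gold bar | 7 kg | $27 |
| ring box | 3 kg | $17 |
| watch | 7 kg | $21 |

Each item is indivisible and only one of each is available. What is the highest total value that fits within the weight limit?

$70

This is a 0/1 knapsack; check combinations near the capacity.
- painting+gold bar+ring box: weight 2+7+3=12, value 26+27+17=70
- painting+laptop+gold bar: weight 2+4+7=13, value 26+16+27=69
- painting+necklace+ring box: weight 2+8+3=13, value 26+23+17=66
- painting+laptop+necklace: weight 2+4+8=14, value 26+16+23=65
Best: $70.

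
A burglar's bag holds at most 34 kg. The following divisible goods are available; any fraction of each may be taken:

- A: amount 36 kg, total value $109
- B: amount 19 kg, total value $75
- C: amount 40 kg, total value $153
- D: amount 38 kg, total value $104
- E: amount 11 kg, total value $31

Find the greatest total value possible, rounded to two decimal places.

Take in order of value per unit:
- B (75/19 per unit): all 19 → value 75, running total 75.00
- C (153/40 per unit): 15 of 40 → value 15×153/40 = 57.3750, running total 132.38
Total 132.38.

132.38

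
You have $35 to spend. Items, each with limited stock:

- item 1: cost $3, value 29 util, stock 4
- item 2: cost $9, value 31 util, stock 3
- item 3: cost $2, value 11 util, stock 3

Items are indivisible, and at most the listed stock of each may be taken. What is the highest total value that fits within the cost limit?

Best selections within cost 35 and stock limits:
- 4×item 1 + 2×item 2 + 2×item 3: cost 34, value 200
- 4×item 1 + 2×item 2 + 1×item 3: cost 32, value 189
- 3×item 1 + 2×item 2 + 3×item 3: cost 33, value 182
Best: 200 util.

200 util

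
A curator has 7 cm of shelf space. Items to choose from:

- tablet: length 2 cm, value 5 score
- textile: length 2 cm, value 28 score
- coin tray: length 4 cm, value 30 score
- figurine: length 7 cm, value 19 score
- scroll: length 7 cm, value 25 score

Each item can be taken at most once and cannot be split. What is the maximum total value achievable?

58 score

Check high-value combinations within 7 cm:
- textile+coin tray: length 2+4=6, value 28+30=58
- tablet+coin tray: length 2+4=6, value 5+30=35
- tablet+textile: length 2+2=4, value 5+28=33
- coin tray: length 4, value 30
- textile: length 2, value 28
Best: 58 score.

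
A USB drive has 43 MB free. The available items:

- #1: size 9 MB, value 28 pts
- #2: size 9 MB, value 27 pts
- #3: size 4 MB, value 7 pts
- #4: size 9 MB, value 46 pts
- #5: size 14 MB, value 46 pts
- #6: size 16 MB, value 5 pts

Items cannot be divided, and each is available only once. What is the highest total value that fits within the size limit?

This is a 0/1 knapsack; check combinations near the capacity.
- #1+#2+#4+#5: size 9+9+9+14=41, value 28+27+46+46=147
- #1+#3+#4+#5: size 9+4+9+14=36, value 28+7+46+46=127
- #2+#3+#4+#5: size 9+4+9+14=36, value 27+7+46+46=126
Best: 147 pts.

147 pts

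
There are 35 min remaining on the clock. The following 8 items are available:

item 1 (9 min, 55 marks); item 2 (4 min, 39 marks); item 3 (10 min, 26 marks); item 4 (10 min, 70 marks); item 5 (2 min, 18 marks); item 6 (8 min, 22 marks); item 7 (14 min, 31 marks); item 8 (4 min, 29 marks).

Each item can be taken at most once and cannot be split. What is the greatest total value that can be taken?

This is a 0/1 knapsack; check combinations near the capacity.
- item 1+item 2+item 4+item 6+item 8: time 9+4+10+8+4=35, value 55+39+70+22+29=215
- item 1+item 2+item 4+item 5+item 8: time 9+4+10+2+4=29, value 55+39+70+18+29=211
- item 1+item 2+item 3+item 4+item 5: time 9+4+10+10+2=35, value 55+39+26+70+18=208
Best: 215 marks.

215 marks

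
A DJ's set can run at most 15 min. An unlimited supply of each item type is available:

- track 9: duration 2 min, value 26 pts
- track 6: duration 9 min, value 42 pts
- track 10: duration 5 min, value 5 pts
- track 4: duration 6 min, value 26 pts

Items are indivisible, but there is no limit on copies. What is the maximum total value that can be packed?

182 pts

Best value-per-unit is track 9 at 26/2, and filling with it alone uses duration 7×2=14. No mix of the others beats 7×26 = 182.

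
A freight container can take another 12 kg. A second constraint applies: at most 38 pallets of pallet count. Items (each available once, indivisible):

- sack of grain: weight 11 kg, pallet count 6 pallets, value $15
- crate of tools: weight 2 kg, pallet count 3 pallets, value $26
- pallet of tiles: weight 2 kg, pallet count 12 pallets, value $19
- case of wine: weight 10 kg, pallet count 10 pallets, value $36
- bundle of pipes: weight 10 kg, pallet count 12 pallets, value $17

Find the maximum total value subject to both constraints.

Feasible sets respecting both limits:
- crate of tools+case of wine: weight 12, pallet count 13, value 62
- pallet of tiles+case of wine: weight 12, pallet count 22, value 55
- crate of tools+pallet of tiles: weight 4, pallet count 15, value 45
Best: $62.

$62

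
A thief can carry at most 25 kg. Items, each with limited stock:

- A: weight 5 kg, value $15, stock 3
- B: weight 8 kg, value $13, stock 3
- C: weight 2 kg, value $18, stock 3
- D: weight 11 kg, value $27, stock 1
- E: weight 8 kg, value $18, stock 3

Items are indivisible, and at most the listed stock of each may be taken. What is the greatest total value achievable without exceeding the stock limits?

Top feasible selections:
- 2×A + 3×C + 1×E: weight 24, value 102
- 3×A + 3×C: weight 21, value 99
- 3×C + 1×D + 1×E: weight 25, value 99
Best: $102.

$102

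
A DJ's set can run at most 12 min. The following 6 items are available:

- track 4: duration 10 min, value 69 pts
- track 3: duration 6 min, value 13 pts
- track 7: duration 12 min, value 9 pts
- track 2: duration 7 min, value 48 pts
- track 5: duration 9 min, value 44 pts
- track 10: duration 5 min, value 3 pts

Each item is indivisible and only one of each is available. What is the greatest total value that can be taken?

Check high-value combinations within 12 min:
- track 4: duration 10, value 69
- track 2+track 10: duration 7+5=12, value 48+3=51
- track 2: duration 7, value 48
- track 5: duration 9, value 44
- track 3+track 10: duration 6+5=11, value 13+3=16
Best: 69 pts.

69 pts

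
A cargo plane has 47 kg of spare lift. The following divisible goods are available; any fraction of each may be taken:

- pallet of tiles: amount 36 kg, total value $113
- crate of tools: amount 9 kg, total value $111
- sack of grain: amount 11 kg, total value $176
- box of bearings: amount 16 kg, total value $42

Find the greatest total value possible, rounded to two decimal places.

371.75

Take in order of value per unit:
- sack of grain (176/11 per unit): all 11 → value 176, running total 176.00
- crate of tools (111/9 per unit): all 9 → value 111, running total 287.00
- pallet of tiles (113/36 per unit): 27 of 36 → value 27×113/36 = 84.7500, running total 371.75
Total 371.75.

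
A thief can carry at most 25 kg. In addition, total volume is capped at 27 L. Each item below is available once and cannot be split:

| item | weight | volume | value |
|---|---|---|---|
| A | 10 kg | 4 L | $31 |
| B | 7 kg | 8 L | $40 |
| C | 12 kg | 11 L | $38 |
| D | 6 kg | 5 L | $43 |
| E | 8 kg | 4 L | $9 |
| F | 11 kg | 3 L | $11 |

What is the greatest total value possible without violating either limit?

$121

Feasible sets respecting both limits:
- B+C+D: weight 25, volume 24, value 121
- A+B+D: weight 23, volume 17, value 114
- B+D+F: weight 24, volume 16, value 94
Best: $121.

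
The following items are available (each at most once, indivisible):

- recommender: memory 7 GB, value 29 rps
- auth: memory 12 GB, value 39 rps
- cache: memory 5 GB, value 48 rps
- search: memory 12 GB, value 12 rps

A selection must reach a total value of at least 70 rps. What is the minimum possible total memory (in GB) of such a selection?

12

Subsets with value ≥ 70, sorted by total memory:
- recommender+cache: memory 12, value 77
- auth+cache: memory 17, value 87
- recommender+auth+cache: memory 24, value 116
Minimum memory: 12 GB.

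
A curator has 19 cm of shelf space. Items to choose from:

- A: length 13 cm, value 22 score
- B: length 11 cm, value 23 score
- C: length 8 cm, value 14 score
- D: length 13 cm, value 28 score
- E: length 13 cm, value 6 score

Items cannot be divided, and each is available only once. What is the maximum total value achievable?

37 score

Check high-value combinations within 19 cm:
- B+C: length 11+8=19, value 23+14=37
- D: length 13, value 28
- B: length 11, value 23
- A: length 13, value 22
Best: 37 score.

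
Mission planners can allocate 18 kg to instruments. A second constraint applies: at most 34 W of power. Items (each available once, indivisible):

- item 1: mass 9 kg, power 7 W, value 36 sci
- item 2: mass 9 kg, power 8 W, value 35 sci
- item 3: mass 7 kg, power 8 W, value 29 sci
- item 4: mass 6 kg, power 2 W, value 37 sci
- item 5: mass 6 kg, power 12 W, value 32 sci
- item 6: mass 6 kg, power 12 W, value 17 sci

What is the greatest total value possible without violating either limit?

Feasible sets respecting both limits:
- item 4+item 5+item 6: mass 18, power 26, value 86
- item 1+item 4: mass 15, power 9, value 73
- item 2+item 4: mass 15, power 10, value 72
- item 1+item 2: mass 18, power 15, value 71
Best: 86 sci.

86 sci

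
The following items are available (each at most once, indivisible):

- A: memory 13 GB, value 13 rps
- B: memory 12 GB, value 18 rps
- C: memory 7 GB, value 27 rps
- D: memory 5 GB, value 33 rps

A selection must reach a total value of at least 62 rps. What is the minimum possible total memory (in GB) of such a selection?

Subsets with value ≥ 62, sorted by total memory:
- B+C+D: memory 24, value 78
- A+C+D: memory 25, value 73
- A+B+D: memory 30, value 64
Minimum memory: 24 GB.

24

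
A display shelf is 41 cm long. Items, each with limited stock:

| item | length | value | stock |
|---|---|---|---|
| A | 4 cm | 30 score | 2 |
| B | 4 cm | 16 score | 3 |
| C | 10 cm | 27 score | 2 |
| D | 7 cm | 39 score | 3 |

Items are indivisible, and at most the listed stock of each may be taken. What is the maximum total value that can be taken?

Top feasible selections:
- 2×A + 3×B + 3×D: length 41, value 225
- 2×A + 2×B + 3×D: length 37, value 209
Best: 225 score.

225 score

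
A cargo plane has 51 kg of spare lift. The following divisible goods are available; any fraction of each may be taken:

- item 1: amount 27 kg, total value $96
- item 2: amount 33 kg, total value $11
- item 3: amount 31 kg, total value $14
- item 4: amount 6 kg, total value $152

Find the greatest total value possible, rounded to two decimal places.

256.13

Take in order of value per unit:
- item 4 (152/6 per unit): all 6 → value 152, running total 152.00
- item 1 (96/27 per unit): all 27 → value 96, running total 248.00
- item 3 (14/31 per unit): 18 of 31 → value 18×14/31 = 8.1290, running total 256.13
Total 256.13.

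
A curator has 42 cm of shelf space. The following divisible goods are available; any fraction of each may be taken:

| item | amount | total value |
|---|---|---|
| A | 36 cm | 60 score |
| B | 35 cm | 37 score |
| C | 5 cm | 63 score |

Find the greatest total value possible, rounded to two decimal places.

124.06

Take in order of value per unit:
- C (63/5 per unit): all 5 → value 63, running total 63.00
- A (60/36 per unit): all 36 → value 60, running total 123.00
- B (37/35 per unit): 1 of 35 → value 1×37/35 = 1.0571, running total 124.06
Total 124.06.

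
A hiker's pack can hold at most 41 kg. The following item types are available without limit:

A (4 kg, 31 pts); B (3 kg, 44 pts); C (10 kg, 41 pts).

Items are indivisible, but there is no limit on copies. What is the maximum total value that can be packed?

572 pts

Best value-per-unit is B at 44/3, and filling with it alone uses weight 13×3=39. No mix of the others beats 13×44 = 572.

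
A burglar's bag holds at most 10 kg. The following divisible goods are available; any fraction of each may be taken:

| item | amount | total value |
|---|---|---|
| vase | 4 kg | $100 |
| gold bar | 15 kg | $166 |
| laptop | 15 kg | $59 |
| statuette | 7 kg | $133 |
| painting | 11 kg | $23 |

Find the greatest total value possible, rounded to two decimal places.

214.00

Take in order of value per unit:
- vase (100/4 per unit): all 4 → value 100, running total 100.00
- statuette (133/7 per unit): 6 of 7 → value 6×133/7 = 114.0000, running total 214.00
Total 214.00.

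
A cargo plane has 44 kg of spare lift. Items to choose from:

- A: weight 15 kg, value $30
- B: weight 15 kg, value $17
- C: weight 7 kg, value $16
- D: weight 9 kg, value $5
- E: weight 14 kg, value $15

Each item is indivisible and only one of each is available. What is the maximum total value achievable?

This is a 0/1 knapsack; check combinations near the capacity.
- A+B+C: weight 15+15+7=37, value 30+17+16=63
- A+B+E: weight 15+15+14=44, value 30+17+15=62
- A+C+E: weight 15+7+14=36, value 30+16+15=61
- A+B+D: weight 15+15+9=39, value 30+17+5=52
Best: $63.

$63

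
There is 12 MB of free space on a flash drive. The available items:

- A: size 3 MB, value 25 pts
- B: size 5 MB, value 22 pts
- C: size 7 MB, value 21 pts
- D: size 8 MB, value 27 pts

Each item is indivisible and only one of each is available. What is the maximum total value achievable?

52 pts

Check high-value combinations within 12 MB:
- A+D: size 3+8=11, value 25+27=52
- A+B: size 3+5=8, value 25+22=47
- A+C: size 3+7=10, value 25+21=46
- B+C: size 5+7=12, value 22+21=43
- D: size 8, value 27
Best: 52 pts.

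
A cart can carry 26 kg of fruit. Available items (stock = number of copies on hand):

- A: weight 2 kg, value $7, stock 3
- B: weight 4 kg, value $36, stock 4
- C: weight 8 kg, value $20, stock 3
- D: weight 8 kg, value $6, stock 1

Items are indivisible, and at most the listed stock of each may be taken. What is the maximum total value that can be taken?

Best selections within weight 26 and stock limits:
- 1×A + 4×B + 1×C: weight 26, value 171
- 3×A + 4×B: weight 22, value 165
- 4×B + 1×C: weight 24, value 164
Best: $171.

$171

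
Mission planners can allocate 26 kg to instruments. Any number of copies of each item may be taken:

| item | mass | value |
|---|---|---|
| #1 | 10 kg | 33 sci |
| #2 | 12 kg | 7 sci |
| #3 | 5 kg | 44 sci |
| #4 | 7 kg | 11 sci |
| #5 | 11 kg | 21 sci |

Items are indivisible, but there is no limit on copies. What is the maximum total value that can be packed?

220 sci

Best value-per-unit is #3 at 44/5, and filling with it alone uses mass 5×5=25. No mix of the others beats 5×44 = 220.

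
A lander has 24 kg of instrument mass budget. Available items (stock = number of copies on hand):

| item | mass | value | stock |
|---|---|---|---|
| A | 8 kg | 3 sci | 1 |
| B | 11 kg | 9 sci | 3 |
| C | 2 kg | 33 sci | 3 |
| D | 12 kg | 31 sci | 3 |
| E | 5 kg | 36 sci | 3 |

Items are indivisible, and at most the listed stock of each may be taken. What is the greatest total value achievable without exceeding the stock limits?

Best selections within mass 24 and stock limits:
- 3×C + 3×E: mass 21, value 207
- 2×C + 3×E: mass 19, value 174
- 1×A + 3×C + 2×E: mass 24, value 174
Best: 207 sci.

207 sci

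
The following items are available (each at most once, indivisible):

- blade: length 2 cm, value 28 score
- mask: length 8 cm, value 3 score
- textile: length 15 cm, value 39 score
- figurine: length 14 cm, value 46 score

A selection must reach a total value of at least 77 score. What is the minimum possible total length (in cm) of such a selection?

24

Subsets with value ≥ 77, sorted by total length:
- blade+mask+figurine: length 24, value 77
- textile+figurine: length 29, value 85
Minimum length: 24 cm.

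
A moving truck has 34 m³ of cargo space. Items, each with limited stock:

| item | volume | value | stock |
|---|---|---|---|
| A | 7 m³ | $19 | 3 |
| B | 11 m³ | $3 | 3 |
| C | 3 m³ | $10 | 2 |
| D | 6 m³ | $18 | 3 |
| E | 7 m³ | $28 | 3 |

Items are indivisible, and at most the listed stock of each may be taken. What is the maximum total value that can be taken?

Top feasible selections:
- 1×A + 2×C + 3×E: volume 34, value 123
- 2×C + 1×D + 3×E: volume 33, value 122
- 1×A + 1×D + 3×E: volume 34, value 121
Best: $123.

$123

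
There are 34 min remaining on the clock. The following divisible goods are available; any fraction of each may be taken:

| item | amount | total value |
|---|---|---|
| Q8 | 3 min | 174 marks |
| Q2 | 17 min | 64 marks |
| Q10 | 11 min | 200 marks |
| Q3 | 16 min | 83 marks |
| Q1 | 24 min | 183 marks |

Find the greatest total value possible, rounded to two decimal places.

526.50

Take in order of value per unit:
- Q8 (174/3 per unit): all 3 → value 174, running total 174.00
- Q10 (200/11 per unit): all 11 → value 200, running total 374.00
- Q1 (183/24 per unit): 20 of 24 → value 20×183/24 = 152.5000, running total 526.50
Total 526.50.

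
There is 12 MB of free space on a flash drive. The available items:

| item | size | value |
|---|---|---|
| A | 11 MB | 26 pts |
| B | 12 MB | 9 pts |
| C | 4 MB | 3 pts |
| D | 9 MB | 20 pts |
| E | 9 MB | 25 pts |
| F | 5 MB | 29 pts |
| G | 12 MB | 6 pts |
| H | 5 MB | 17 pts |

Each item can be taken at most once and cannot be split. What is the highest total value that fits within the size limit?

This is a 0/1 knapsack; check combinations near the capacity.
- F+H: size 5+5=10, value 29+17=46
- C+F: size 4+5=9, value 3+29=32
- F: size 5, value 29
Best: 46 pts.

46 pts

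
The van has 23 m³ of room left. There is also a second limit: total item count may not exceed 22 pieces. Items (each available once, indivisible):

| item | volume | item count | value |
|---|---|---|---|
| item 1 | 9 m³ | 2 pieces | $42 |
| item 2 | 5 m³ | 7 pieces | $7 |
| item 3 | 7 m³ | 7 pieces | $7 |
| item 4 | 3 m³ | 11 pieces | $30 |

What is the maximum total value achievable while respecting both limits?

$79

Feasible sets respecting both limits:
- item 1+item 2+item 4: volume 17, item count 20, value 79
- item 1+item 3+item 4: volume 19, item count 20, value 79
- item 1+item 4: volume 12, item count 13, value 72
Best: $79.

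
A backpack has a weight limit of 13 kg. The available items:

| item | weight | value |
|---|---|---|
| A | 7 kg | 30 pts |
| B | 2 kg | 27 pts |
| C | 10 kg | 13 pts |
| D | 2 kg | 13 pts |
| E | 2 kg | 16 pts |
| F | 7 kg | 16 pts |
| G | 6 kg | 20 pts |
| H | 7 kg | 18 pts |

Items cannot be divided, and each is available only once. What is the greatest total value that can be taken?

86 pts

This is a 0/1 knapsack; check combinations near the capacity.
- A+B+D+E: weight 7+2+2+2=13, value 30+27+13+16=86
- B+D+E+G: weight 2+2+2+6=12, value 27+13+16+20=76
- B+D+E+H: weight 2+2+2+7=13, value 27+13+16+18=74
- A+B+E: weight 7+2+2=11, value 30+27+16=73
Best: 86 pts.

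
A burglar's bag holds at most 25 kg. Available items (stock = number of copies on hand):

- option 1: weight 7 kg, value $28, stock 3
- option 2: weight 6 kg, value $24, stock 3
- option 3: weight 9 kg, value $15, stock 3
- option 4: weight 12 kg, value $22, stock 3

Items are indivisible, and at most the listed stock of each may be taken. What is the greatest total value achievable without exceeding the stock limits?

$100

Top feasible selections:
- 1×option 1 + 3×option 2: weight 25, value 100
- 3×option 1: weight 21, value 84
- 2×option 1 + 1×option 2: weight 20, value 80
Best: $100.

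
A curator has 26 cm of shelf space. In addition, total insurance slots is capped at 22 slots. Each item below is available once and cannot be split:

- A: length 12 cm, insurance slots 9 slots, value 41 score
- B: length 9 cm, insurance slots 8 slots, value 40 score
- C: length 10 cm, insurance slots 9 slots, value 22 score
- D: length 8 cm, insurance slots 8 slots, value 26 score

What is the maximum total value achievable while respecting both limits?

81 score

Feasible sets respecting both limits:
- A+B: length 21, insurance slots 17, value 81
- A+D: length 20, insurance slots 17, value 67
- B+D: length 17, insurance slots 16, value 66
Best: 81 score.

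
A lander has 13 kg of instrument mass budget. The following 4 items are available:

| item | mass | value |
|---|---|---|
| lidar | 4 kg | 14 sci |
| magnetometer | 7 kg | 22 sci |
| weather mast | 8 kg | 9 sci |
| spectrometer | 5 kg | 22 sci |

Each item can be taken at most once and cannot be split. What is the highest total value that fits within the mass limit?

44 sci

Check high-value combinations within 13 kg:
- magnetometer+spectrometer: mass 7+5=12, value 22+22=44
- lidar+spectrometer: mass 4+5=9, value 14+22=36
- lidar+magnetometer: mass 4+7=11, value 14+22=36
- weather mast+spectrometer: mass 8+5=13, value 9+22=31
- lidar+weather mast: mass 4+8=12, value 14+9=23
Best: 44 sci.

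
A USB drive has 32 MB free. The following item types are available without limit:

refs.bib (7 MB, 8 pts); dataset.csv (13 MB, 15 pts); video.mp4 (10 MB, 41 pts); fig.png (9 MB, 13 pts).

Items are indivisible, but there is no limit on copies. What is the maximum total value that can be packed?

Best value-per-unit is video.mp4 at 41/10, and filling with it alone uses size 3×10=30. No mix of the others beats 3×41 = 123.

123 pts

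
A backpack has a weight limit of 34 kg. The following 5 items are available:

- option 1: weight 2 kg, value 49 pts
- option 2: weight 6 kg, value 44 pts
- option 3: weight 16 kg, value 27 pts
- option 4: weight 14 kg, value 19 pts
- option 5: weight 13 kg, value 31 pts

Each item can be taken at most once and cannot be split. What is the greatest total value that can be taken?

This is a 0/1 knapsack; check combinations near the capacity.
- option 1+option 2+option 5: weight 2+6+13=21, value 49+44+31=124
- option 1+option 2+option 3: weight 2+6+16=24, value 49+44+27=120
- option 1+option 2+option 4: weight 2+6+14=22, value 49+44+19=112
Best: 124 pts.

124 pts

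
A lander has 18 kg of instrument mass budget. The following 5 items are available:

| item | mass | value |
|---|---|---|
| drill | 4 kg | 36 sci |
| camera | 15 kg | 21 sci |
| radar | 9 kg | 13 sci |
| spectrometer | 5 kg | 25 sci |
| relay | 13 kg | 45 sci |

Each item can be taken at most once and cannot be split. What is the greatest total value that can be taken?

81 sci

This is a 0/1 knapsack; check combinations near the capacity.
- drill+relay: mass 4+13=17, value 36+45=81
- drill+radar+spectrometer: mass 4+9+5=18, value 36+13+25=74
- spectrometer+relay: mass 5+13=18, value 25+45=70
- drill+spectrometer: mass 4+5=9, value 36+25=61
Best: 81 sci.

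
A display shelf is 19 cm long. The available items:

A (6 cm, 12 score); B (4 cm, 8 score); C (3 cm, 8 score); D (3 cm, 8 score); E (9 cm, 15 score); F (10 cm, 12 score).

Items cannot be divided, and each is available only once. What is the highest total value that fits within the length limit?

Check high-value combinations within 19 cm:
- B+C+D+E: length 4+3+3+9=19, value 8+8+8+15=39
- A+B+C+D: length 6+4+3+3=16, value 12+8+8+8=36
- A+C+E: length 6+3+9=18, value 12+8+15=35
Best: 39 score.

39 score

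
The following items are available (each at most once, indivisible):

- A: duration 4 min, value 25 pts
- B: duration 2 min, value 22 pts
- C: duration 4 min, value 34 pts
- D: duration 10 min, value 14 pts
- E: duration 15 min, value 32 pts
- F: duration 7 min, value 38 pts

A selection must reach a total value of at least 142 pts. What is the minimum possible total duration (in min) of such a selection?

Subsets with value ≥ 142, sorted by total duration:
- A+B+C+E+F: duration 32, value 151
- A+C+D+E+F: duration 40, value 143
Minimum duration: 32 min.

32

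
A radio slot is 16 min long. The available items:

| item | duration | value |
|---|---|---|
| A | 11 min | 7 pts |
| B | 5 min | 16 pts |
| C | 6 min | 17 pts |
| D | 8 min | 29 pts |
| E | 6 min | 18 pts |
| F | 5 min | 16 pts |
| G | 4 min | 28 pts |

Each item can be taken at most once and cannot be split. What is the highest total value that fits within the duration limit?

63 pts

Check high-value combinations within 16 min:
- C+E+G: duration 6+6+4=16, value 17+18+28=63
- B+E+G: duration 5+6+4=15, value 16+18+28=62
- E+F+G: duration 6+5+4=15, value 18+16+28=62
- B+C+G: duration 5+6+4=15, value 16+17+28=61
- C+F+G: duration 6+5+4=15, value 17+16+28=61
Best: 63 pts.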